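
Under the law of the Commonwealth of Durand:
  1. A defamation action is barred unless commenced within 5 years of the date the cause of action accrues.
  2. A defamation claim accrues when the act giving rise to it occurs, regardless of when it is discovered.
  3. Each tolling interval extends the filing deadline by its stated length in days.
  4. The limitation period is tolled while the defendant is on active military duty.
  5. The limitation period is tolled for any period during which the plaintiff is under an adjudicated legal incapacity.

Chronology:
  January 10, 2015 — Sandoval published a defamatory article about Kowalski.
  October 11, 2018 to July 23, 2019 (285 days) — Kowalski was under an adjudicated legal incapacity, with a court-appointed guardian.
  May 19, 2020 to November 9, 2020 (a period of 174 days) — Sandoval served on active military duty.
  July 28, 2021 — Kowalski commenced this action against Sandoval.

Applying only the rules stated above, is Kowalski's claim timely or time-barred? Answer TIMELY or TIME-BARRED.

The claim accrued on January 10, 2015, when the wrongful act occurred.
5 years from January 10, 2015 is January 10, 2020.
The plaintiff's legal incapacity from October 11, 2018 to July 23, 2019 tolled the period for 285 days, extending the deadline to October 21, 2020.
The period was tolled for 174 days by the defendant's active military service (May 19, 2020 to November 9, 2020), pushing the deadline to April 13, 2021.
The July 28, 2021 filing falls after the April 13, 2021 deadline; the claim is time-barred.

TIME-BARRED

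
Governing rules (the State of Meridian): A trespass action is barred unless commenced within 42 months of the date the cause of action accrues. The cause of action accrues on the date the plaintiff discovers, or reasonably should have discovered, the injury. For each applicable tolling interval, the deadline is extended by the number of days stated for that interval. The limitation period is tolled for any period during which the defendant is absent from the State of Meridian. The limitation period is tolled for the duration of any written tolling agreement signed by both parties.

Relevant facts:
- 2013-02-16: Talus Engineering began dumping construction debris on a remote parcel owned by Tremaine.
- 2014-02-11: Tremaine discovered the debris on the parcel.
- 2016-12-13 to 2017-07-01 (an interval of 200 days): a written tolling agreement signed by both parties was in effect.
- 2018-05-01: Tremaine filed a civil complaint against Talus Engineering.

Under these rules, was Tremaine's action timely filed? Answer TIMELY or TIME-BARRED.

TIME-BARRED

Accrual is tied to discovery, so the period began on 2014-02-11 rather than on 2013-02-16 when the act occurred.
42 months from 2014-02-11 is 2017-08-11.
Because the written tolling agreement ran from 2016-12-13 to 2017-07-01, the deadline is extended by 200 days to 2018-02-27.
Tremaine filed on 2018-05-01, after the 2018-02-27 deadline, so the action is time-barred.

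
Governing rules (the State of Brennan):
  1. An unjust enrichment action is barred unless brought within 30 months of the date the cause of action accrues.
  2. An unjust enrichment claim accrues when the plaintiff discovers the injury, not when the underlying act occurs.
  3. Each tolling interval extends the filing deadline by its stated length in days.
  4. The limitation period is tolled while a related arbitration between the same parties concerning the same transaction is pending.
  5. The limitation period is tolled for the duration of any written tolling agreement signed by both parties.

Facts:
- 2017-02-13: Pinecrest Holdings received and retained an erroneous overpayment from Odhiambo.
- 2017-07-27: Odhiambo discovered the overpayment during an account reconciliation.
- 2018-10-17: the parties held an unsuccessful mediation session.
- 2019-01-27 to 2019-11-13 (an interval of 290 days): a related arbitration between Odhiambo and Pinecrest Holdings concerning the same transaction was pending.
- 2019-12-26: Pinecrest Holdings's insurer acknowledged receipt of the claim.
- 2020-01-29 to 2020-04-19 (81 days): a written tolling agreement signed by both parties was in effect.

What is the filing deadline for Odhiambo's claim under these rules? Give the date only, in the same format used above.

Accrual is tied to discovery, so the period began on 2017-07-27 rather than on 2017-02-13 when the act occurred.
The untolled deadline — 30 months after 2017-07-27 — is 2020-01-27.
The period was tolled for 290 days by the pending related arbitration (2019-01-27 to 2019-11-13), pushing the deadline to 2020-11-12.
The written tolling agreement from 2020-01-29 to 2020-04-19 tolled the period for 81 days, extending the deadline to 2021-02-01.
Nothing else in the chronology tolls or restarts the period.

2021-02-01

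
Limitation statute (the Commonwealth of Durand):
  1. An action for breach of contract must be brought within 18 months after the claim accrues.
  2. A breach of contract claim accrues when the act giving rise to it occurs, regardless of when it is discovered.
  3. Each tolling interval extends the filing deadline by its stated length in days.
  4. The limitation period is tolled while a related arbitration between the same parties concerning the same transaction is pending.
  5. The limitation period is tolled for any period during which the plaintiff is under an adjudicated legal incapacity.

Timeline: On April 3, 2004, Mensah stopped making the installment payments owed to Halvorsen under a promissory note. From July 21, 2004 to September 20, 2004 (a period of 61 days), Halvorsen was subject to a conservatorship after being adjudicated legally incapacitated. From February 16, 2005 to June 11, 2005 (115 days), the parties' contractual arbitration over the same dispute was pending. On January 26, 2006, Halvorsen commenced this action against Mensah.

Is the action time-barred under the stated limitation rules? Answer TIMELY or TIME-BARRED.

The claim accrued on April 3, 2004, the date of the act.
Adding the 18 months base period to April 3, 2004 gives a deadline of October 3, 2005, before any tolling.
The period was tolled for 61 days by the plaintiff's legal incapacity (July 21, 2004 to September 20, 2004), pushing the deadline to December 3, 2005.
The pending related arbitration from February 16, 2005 to June 11, 2005 tolled the period for 115 days, extending the deadline to March 28, 2006.
The January 26, 2006 filing precedes the March 28, 2006 deadline; the claim is timely.

TIMELY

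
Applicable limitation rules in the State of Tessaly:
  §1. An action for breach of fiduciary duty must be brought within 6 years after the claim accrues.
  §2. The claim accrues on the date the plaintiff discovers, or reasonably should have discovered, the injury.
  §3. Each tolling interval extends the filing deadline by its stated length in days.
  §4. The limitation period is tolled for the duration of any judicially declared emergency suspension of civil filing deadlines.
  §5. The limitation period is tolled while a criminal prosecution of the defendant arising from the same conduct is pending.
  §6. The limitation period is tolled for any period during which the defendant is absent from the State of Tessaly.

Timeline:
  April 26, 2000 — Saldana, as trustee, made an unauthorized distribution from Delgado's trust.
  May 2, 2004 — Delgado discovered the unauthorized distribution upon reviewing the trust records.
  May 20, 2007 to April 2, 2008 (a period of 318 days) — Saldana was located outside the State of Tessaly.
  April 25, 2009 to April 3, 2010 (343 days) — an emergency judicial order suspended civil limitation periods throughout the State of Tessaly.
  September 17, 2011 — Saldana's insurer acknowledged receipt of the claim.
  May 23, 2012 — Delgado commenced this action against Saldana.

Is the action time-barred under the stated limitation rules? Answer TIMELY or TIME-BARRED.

Under the discovery rule, the claim accrued on May 2, 2004, when Delgado discovered the injury — not on the April 26, 2000 date of the underlying act.
The untolled deadline — 6 years after May 2, 2004 — is May 2, 2010.
The period was tolled for 318 days by the defendant's absence from the jurisdiction (May 20, 2007 to April 2, 2008), pushing the deadline to March 16, 2011.
The emergency suspension of filing deadlines from April 25, 2009 to April 3, 2010 tolled the period for 343 days, extending the deadline to February 22, 2012.
None of the other events listed affects the running of the period under the stated rules.
Delgado filed on May 23, 2012, after the February 22, 2012 deadline, so the action is time-barred.

TIME-BARRED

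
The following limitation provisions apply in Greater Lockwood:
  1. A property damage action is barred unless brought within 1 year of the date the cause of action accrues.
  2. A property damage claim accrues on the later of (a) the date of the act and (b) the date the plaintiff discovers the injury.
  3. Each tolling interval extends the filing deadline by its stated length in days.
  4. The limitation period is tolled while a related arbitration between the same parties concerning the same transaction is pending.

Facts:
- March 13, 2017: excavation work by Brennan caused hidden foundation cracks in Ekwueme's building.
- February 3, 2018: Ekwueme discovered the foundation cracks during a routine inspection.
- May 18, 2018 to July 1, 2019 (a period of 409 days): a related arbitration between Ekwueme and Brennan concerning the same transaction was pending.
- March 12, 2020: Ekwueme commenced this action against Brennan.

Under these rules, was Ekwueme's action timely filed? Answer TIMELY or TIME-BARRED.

The claim accrued on February 3, 2018 — the later of the March 13, 2017 act and the February 3, 2018 discovery.
Adding the 1 year base period to February 3, 2018 gives a deadline of February 3, 2019, before any tolling.
Because the pending related arbitration ran from May 18, 2018 to July 1, 2019, the deadline is extended by 409 days to March 18, 2020.
Filing on March 12, 2020 beat the March 18, 2020 deadline — the action is timely.

TIMELY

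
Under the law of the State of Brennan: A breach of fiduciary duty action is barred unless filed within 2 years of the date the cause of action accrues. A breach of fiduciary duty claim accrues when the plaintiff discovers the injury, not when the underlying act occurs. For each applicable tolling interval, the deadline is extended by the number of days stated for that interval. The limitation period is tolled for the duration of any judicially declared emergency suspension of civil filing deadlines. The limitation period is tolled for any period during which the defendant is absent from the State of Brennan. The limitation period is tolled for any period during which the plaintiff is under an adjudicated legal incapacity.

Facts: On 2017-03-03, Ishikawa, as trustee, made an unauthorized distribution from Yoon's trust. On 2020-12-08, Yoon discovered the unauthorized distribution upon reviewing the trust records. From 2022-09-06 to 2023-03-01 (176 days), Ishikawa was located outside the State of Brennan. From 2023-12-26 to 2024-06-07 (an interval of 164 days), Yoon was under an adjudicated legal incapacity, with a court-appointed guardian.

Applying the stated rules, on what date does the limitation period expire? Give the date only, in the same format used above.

The claim did not accrue until Yoon discovered the injury on 2020-12-08; the 2017-03-03 act date does not start the clock under the stated rule.
The untolled deadline — 2 years after 2020-12-08 — is 2022-12-08.
Because the defendant's absence from the jurisdiction ran from 2022-09-06 to 2023-03-01, the deadline is extended by 176 days to 2023-06-02.
The plaintiff's legal incapacity starting 2023-12-26 came too late — the period had run on 2023-06-02 — and so does not extend the deadline.

2023-06-02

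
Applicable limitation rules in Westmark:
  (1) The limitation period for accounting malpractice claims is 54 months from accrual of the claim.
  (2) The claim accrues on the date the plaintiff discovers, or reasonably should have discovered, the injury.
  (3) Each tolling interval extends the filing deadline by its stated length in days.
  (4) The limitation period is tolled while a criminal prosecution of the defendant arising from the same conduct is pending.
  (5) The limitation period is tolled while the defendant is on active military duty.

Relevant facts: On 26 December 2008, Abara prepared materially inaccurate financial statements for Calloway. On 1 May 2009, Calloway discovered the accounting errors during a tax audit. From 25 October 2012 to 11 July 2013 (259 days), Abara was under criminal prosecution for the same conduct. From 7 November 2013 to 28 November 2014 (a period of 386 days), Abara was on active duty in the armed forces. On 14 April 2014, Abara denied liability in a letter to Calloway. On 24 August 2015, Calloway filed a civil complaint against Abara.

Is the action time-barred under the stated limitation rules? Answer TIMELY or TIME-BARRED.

TIME-BARRED

Accrual is tied to discovery, so the period began on 1 May 2009 rather than on 26 December 2008 when the act occurred.
54 months from 1 May 2009 is 1 November 2013.
Because the pending criminal prosecution ran from 25 October 2012 to 11 July 2013, the deadline is extended by 259 days to 18 July 2014.
The defendant's active military service from 7 November 2013 to 28 November 2014 tolled the period for 386 days, extending the deadline to 8 August 2015.
Nothing else in the chronology tolls or restarts the period.
Filing on 24 August 2015 missed the 8 August 2015 deadline — the action is time-barred.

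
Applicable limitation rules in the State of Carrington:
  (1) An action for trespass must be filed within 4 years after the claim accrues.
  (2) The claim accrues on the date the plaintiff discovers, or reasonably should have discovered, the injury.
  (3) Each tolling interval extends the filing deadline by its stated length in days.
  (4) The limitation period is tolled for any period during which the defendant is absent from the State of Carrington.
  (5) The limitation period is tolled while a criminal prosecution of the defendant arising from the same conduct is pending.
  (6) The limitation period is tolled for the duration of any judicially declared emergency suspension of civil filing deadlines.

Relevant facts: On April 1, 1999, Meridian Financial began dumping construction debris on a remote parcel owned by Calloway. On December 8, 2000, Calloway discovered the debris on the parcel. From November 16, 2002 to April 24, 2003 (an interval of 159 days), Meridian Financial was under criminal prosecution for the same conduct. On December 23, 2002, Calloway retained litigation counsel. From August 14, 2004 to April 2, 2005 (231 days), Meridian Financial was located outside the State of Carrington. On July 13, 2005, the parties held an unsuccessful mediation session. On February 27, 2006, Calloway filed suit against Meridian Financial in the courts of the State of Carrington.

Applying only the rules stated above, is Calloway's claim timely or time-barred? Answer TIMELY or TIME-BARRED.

Accrual is tied to discovery, so the period began on December 8, 2000 rather than on April 1, 1999 when the act occurred.
The untolled deadline — 4 years after December 8, 2000 — is December 8, 2004.
The period was tolled for 159 days by the pending criminal prosecution (November 16, 2002 to April 24, 2003), pushing the deadline to May 16, 2005.
The period was tolled for 231 days by the defendant's absence from the jurisdiction (August 14, 2004 to April 2, 2005), pushing the deadline to January 2, 2006.
The other events in the timeline have no effect on the limitation period under the stated rules.
Filing on February 27, 2006 missed the January 2, 2006 deadline — the action is time-barred.

TIME-BARRED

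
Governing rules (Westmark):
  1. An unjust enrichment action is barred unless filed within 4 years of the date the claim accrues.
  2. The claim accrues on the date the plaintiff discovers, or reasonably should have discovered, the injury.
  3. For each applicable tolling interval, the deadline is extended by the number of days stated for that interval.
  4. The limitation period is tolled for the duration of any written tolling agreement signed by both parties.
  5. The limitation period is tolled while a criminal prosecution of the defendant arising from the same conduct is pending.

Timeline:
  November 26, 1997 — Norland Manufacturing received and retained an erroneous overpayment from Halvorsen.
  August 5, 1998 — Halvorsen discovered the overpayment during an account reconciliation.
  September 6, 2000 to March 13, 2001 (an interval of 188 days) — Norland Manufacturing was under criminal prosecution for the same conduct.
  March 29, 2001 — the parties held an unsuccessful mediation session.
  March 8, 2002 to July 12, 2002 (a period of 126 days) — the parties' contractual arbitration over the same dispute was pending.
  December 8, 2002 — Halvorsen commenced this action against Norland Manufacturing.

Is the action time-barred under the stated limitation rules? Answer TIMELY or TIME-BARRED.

Accrual is tied to discovery, so the period began on August 5, 1998 rather than on November 26, 1997 when the act occurred.
The untolled deadline — 4 years after August 5, 1998 — is August 5, 2002.
The period was tolled for 188 days by the pending criminal prosecution (September 6, 2000 to March 13, 2001), pushing the deadline to February 9, 2003.
No stated provision tolls the period for a pending arbitration, so the interval from March 8, 2002 to July 12, 2002 has no effect on the deadline.
Nothing else in the chronology tolls or restarts the period.
Halvorsen filed on December 8, 2002, before the February 9, 2003 deadline, so the action is timely.

TIMELY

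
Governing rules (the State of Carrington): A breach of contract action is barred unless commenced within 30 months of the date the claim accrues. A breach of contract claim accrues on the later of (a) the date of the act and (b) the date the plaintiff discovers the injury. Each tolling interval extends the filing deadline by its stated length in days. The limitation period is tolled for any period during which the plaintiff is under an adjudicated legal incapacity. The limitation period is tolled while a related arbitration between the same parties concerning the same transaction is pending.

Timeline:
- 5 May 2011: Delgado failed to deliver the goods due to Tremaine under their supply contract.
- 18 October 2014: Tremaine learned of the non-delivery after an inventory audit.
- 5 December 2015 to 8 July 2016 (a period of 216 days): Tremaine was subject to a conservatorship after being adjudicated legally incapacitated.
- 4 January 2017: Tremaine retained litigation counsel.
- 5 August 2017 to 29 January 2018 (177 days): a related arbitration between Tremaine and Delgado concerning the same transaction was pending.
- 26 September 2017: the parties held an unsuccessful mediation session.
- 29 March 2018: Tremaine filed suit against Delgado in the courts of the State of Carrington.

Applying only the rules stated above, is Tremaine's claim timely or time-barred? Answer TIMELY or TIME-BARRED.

TIMELY

Taking the later of the act (5 May 2011) and discovery (18 October 2014), the claim accrued on 18 October 2014.
Adding the 30 months base period to 18 October 2014 gives a deadline of 18 April 2017, before any tolling.
The period was tolled for 216 days by the plaintiff's legal incapacity (5 December 2015 to 8 July 2016), pushing the deadline to 20 November 2017.
The pending related arbitration from 5 August 2017 to 29 January 2018 tolled the period for 177 days, extending the deadline to 16 May 2018.
Nothing else in the chronology tolls or restarts the period.
Filing on 29 March 2018 beat the 16 May 2018 deadline — the action is timely.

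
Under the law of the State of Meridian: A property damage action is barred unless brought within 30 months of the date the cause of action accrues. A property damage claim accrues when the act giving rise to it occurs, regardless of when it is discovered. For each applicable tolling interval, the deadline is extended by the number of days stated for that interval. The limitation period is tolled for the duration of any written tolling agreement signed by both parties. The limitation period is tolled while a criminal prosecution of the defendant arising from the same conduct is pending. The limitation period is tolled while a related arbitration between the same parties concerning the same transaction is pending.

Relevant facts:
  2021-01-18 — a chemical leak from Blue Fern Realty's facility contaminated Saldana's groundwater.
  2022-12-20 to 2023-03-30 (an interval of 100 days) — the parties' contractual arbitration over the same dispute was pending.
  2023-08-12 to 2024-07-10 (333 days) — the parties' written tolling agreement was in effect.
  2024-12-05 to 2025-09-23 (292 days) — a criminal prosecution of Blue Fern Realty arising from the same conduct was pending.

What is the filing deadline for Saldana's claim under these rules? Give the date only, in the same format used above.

2024-09-23

The cause of action accrued on 2021-01-18, the date of the act.
Adding the 30 months base period to 2021-01-18 gives a deadline of 2023-07-18, before any tolling.
The pending related arbitration from 2022-12-20 to 2023-03-30 tolled the period for 100 days, extending the deadline to 2023-10-26.
Because the written tolling agreement ran from 2023-08-12 to 2024-07-10, the deadline is extended by 333 days to 2024-09-23.
By the time the pending criminal prosecution began on 2024-12-05, the limitation period had already expired on 2024-09-23; that interval cannot revive it.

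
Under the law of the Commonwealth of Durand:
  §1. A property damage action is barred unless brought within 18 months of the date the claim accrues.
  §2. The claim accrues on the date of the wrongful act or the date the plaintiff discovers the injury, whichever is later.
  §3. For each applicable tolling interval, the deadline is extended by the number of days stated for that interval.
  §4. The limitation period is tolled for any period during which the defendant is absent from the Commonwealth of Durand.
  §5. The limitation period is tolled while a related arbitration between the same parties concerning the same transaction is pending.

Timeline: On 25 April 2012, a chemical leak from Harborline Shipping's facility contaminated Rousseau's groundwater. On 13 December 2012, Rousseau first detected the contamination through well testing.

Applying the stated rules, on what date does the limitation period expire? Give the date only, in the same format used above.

Taking the later of the act (25 April 2012) and discovery (13 December 2012), the claim accrued on 13 December 2012.
18 months from 13 December 2012 is 13 June 2014.

13 June 2014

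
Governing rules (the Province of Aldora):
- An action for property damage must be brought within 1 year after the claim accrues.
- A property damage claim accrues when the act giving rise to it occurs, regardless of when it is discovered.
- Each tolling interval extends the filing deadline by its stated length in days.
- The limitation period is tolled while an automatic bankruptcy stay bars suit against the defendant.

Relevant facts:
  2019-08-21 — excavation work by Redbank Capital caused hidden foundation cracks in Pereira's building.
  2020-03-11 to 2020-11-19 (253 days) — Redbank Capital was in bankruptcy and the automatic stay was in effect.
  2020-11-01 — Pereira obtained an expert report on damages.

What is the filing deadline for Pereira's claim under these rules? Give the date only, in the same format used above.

The claim accrued on 2019-08-21, when the wrongful act occurred.
1 year from 2019-08-21 is 2020-08-21.
Because the automatic bankruptcy stay ran from 2020-03-11 to 2020-11-19, the deadline is extended by 253 days to 2021-05-01.
None of the other events listed affects the running of the period under the stated rules.

2021-05-01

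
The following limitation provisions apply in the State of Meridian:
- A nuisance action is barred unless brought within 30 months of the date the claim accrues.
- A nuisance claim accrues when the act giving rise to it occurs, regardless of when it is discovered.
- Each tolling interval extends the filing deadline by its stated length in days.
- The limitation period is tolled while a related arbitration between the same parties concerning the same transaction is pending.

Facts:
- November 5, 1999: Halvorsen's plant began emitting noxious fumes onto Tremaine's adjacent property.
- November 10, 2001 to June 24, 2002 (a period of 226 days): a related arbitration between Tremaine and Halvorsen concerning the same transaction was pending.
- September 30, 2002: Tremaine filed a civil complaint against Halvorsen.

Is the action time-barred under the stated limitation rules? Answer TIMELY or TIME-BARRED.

The limitation period began to run on November 5, 1999.
30 months from November 5, 1999 is May 5, 2002.
Because the pending related arbitration ran from November 10, 2001 to June 24, 2002, the deadline is extended by 226 days to December 17, 2002.
The September 30, 2002 filing precedes the December 17, 2002 deadline; the claim is timely.

TIMELY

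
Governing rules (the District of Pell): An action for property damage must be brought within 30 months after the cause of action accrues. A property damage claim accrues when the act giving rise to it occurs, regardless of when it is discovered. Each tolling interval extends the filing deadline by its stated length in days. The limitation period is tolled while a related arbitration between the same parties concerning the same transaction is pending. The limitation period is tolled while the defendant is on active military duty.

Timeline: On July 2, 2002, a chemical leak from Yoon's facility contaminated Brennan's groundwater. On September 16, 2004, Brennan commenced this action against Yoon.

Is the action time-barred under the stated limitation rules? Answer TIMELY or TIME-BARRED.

TIMELY

The claim accrued on July 2, 2002, when the wrongful act occurred.
The untolled deadline — 30 months after July 2, 2002 — is January 2, 2005.
Filing on September 16, 2004 beat the January 2, 2005 deadline — the action is timely.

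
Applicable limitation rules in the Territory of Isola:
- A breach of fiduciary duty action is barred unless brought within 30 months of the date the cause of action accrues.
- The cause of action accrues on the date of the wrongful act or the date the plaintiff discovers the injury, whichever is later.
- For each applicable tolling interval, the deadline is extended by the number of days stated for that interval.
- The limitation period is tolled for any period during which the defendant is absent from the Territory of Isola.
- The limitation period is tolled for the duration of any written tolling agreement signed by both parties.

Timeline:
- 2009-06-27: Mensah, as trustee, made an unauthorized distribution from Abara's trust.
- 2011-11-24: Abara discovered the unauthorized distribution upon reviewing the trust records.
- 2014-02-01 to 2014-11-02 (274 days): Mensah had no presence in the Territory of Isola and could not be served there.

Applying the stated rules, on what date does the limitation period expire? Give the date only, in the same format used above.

2015-02-22

Taking the later of the act (2009-06-27) and discovery (2011-11-24), the claim accrued on 2011-11-24.
Adding the 30 months base period to 2011-11-24 gives a deadline of 2014-05-24, before any tolling.
Because the defendant's absence from the jurisdiction ran from 2014-02-01 to 2014-11-02, the deadline is extended by 274 days to 2015-02-22.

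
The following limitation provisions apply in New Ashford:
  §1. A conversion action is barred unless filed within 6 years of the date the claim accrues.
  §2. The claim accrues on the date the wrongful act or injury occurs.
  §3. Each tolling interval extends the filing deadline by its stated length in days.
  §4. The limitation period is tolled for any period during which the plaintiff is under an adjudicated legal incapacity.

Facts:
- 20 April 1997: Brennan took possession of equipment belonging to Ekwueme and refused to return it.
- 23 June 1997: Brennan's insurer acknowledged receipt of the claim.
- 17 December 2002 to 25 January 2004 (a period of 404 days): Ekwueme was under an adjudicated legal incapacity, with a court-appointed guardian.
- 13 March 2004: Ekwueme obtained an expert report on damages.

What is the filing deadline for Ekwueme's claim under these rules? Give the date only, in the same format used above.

28 May 2004

The limitation period began to run on 20 April 1997.
The untolled deadline — 6 years after 20 April 1997 — is 20 April 2003.
The plaintiff's legal incapacity from 17 December 2002 to 25 January 2004 tolled the period for 404 days, extending the deadline to 28 May 2004.
The other events in the timeline have no effect on the limitation period under the stated rules.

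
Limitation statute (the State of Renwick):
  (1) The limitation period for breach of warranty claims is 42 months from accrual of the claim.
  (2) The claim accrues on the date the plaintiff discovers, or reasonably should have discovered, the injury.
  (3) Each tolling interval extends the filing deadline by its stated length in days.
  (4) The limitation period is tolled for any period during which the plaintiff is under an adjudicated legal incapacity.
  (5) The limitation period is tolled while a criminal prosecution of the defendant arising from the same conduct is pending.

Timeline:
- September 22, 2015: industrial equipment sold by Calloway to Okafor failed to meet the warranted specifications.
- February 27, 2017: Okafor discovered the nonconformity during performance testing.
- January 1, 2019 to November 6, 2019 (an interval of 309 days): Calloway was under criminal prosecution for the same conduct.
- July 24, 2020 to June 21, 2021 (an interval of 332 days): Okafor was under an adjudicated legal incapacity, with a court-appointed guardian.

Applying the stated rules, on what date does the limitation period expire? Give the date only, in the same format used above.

May 30, 2022

Accrual is tied to discovery, so the period began on February 27, 2017 rather than on September 22, 2015 when the act occurred.
The untolled deadline — 42 months after February 27, 2017 — is August 27, 2020.
The period was tolled for 309 days by the pending criminal prosecution (January 1, 2019 to November 6, 2019), pushing the deadline to July 2, 2021.
The plaintiff's legal incapacity from July 24, 2020 to June 21, 2021 tolled the period for 332 days, extending the deadline to May 30, 2022.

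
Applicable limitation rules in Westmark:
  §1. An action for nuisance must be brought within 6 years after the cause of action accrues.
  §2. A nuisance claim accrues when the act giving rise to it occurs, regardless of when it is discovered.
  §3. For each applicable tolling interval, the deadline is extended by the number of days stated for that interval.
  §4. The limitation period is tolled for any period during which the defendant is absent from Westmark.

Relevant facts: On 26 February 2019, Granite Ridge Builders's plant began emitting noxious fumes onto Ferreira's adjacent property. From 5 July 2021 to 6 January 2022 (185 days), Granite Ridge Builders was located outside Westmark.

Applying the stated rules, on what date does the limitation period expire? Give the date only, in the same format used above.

The cause of action accrued on 26 February 2019, the date of the act.
The untolled deadline — 6 years after 26 February 2019 — is 26 February 2025.
Because the defendant's absence from the jurisdiction ran from 5 July 2021 to 6 January 2022, the deadline is extended by 185 days to 30 August 2025.

30 August 2025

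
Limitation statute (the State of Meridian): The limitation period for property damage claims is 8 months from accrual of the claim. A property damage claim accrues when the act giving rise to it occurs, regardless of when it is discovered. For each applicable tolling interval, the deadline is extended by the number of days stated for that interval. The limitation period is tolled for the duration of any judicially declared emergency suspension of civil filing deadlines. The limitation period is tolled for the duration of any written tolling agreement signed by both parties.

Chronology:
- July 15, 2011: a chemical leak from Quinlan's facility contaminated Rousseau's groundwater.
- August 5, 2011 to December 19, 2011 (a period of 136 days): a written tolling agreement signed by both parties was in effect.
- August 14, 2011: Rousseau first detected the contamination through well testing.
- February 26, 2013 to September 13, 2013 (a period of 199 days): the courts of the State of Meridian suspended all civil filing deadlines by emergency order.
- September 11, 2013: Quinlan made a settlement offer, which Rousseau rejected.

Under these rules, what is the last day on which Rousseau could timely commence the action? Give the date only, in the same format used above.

July 29, 2012

The claim accrued on July 15, 2011, when the wrongful act occurred; under the stated occurrence rule the August 14, 2011 discovery does not delay accrual.
8 months from July 15, 2011 is March 15, 2012.
The period was tolled for 136 days by the written tolling agreement (August 5, 2011 to December 19, 2011), pushing the deadline to July 29, 2012.
By the time the emergency suspension of filing deadlines began on February 26, 2013, the limitation period had already expired on July 29, 2012; that interval cannot revive it.
None of the other events listed affects the running of the period under the stated rules.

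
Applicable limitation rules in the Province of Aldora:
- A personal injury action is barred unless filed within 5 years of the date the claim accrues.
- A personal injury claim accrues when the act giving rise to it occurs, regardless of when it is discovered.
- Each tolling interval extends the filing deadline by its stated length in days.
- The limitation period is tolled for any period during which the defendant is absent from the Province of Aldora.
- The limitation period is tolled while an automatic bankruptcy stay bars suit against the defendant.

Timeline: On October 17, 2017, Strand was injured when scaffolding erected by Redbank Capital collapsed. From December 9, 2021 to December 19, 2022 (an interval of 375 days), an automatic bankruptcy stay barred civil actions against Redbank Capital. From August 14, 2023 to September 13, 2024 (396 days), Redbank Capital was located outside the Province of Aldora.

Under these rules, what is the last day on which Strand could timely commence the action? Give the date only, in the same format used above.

November 26, 2024

The limitation period began to run on October 17, 2017.
Adding the 5 years base period to October 17, 2017 gives a deadline of October 17, 2022, before any tolling.
Because the automatic bankruptcy stay ran from December 9, 2021 to December 19, 2022, the deadline is extended by 375 days to October 27, 2023.
The period was tolled for 396 days by the defendant's absence from the jurisdiction (August 14, 2023 to September 13, 2024), pushing the deadline to November 26, 2024.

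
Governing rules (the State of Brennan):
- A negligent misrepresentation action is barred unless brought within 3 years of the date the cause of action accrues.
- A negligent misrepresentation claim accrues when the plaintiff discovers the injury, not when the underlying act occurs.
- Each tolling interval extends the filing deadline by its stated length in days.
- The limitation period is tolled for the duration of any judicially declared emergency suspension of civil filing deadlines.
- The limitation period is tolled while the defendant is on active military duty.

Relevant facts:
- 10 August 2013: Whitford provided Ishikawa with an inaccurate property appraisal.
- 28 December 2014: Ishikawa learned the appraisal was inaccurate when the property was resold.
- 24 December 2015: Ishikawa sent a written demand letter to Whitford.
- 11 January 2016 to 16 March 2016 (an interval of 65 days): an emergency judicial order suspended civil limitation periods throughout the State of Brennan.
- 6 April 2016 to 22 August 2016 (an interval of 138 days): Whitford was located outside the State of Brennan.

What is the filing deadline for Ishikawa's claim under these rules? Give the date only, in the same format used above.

The claim did not accrue until Ishikawa discovered the injury on 28 December 2014; the 10 August 2013 act date does not start the clock under the stated rule.
3 years from 28 December 2014 is 28 December 2017.
Because the emergency suspension of filing deadlines ran from 11 January 2016 to 16 March 2016, the deadline is extended by 65 days to 3 March 2018.
Although the defendant's absence ran from 6 April 2016 to 22 August 2016, the stated rules do not make that a tolling event, so it is disregarded.
None of the other events listed affects the running of the period under the stated rules.

3 March 2018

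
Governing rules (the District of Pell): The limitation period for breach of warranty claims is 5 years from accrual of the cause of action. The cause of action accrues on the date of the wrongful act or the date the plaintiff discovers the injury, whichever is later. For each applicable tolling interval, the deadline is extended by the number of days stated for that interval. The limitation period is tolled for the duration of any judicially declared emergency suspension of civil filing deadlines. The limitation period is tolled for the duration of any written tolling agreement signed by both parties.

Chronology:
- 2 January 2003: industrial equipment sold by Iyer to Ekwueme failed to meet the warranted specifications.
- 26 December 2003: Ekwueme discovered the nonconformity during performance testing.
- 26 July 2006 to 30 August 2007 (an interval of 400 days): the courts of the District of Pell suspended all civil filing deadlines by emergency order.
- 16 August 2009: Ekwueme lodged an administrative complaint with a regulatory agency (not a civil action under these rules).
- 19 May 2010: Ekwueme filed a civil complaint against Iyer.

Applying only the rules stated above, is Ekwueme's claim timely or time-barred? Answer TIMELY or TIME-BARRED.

TIME-BARRED

Because discovery on 26 December 2003 post-dates the 2 January 2003 act, accrual under the later-of rule falls on 26 December 2003.
Adding the 5 years base period to 26 December 2003 gives a deadline of 26 December 2008, before any tolling.
Because the emergency suspension of filing deadlines ran from 26 July 2006 to 30 August 2007, the deadline is extended by 400 days to 30 January 2010.
The other events in the timeline have no effect on the limitation period under the stated rules.
Filing on 19 May 2010 missed the 30 January 2010 deadline — the action is time-barred.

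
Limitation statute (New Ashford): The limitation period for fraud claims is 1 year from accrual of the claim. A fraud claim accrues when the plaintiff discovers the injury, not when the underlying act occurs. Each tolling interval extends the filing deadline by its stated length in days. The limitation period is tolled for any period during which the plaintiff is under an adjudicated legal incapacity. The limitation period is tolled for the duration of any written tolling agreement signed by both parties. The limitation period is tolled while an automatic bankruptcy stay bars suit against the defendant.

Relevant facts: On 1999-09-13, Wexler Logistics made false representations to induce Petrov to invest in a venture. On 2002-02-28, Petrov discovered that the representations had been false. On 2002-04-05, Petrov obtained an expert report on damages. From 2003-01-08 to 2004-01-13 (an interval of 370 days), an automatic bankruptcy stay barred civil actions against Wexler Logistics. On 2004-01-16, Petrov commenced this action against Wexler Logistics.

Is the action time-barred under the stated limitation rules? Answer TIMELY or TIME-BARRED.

The claim did not accrue until Petrov discovered the injury on 2002-02-28; the 1999-09-13 act date does not start the clock under the stated rule.
1 year from 2002-02-28 is 2003-02-28.
Because the automatic bankruptcy stay ran from 2003-01-08 to 2004-01-13, the deadline is extended by 370 days to 2004-03-04.
The other events in the timeline have no effect on the limitation period under the stated rules.
Petrov filed on 2004-01-16, before the 2004-03-04 deadline, so the action is timely.

TIMELY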